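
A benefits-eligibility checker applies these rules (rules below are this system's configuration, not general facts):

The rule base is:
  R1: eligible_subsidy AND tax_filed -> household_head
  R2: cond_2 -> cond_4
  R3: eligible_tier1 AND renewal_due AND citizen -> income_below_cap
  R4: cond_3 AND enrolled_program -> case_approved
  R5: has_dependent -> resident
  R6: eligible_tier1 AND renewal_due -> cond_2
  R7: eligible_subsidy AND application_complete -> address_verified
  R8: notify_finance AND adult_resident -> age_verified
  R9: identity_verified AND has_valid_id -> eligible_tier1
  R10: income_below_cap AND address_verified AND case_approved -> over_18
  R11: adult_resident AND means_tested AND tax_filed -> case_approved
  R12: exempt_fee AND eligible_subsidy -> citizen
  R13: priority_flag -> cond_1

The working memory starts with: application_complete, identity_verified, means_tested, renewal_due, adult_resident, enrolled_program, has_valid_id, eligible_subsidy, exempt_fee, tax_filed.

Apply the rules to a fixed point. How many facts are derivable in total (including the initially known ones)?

Round 1 fires R1, R7, R9, R11, R12, giving household_head, address_verified, eligible_tier1, case_approved, citizen.
Round 2 fires R3, R6, giving income_below_cap, cond_2.
Round 3 fires R2, R10, giving cond_4, over_18.
Closure: {address_verified, adult_resident, application_complete, case_approved, citizen, cond_2, cond_4, eligible_subsidy, eligible_tier1, enrolled_program, exempt_fee, has_valid_id, household_head, identity_verified, income_below_cap, means_tested, over_18, renewal_due, tax_filed} — 19 facts.

19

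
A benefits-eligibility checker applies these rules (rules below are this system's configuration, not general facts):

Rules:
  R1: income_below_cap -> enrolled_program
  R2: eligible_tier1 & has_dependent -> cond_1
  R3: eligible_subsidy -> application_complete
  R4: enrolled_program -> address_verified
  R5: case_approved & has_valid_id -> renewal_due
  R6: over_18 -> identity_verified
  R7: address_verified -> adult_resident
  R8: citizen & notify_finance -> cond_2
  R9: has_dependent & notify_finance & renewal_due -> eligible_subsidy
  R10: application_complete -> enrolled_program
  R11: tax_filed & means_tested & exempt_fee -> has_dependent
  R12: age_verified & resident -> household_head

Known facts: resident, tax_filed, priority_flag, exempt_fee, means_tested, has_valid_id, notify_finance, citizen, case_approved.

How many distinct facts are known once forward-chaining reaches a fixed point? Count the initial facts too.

17

[1] R5 [case_approved & has_valid_id -> renewal_due]; R8 [citizen & notify_finance -> cond_2]; R11 [tax_filed & means_tested & exempt_fee -> has_dependent]. ⇒ new: renewal_due, cond_2, has_dependent.
[2] R9 [has_dependent & notify_finance & renewal_due -> eligible_subsidy]. ⇒ new: eligible_subsidy.
[3] R3 [eligible_subsidy -> application_complete]. ⇒ new: application_complete.
[4] R10 [application_complete -> enrolled_program]. ⇒ new: enrolled_program.
[5] R4 [enrolled_program -> address_verified]. ⇒ new: address_verified.
[6] R7 [address_verified -> adult_resident]. ⇒ new: adult_resident.
Closure: {address_verified, adult_resident, application_complete, case_approved, citizen, cond_2, eligible_subsidy, enrolled_program, exempt_fee, has_dependent, has_valid_id, means_tested, notify_finance, priority_flag, renewal_due, resident, tax_filed} — 17 facts.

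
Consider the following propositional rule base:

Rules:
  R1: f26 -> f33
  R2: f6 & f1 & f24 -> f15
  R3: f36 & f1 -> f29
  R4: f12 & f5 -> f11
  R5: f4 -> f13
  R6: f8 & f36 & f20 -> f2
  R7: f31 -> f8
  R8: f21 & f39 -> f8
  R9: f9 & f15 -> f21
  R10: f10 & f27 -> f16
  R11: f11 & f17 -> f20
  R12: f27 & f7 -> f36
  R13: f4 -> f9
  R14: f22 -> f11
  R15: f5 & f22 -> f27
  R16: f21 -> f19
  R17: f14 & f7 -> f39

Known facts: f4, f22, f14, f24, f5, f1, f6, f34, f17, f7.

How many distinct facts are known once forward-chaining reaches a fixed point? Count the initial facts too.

Round 1: R2 [f6 & f1 & f24 -> f15]; R5 [f4 -> f13]; R13 [f4 -> f9]; R14 [f22 -> f11]; R15 [f5 & f22 -> f27]; R17 [f14 & f7 -> f39]. Adds f15, f13, f9, f11, f27, f39.
Round 2: R9 [f9 & f15 -> f21]; R11 [f11 & f17 -> f20]; R12 [f27 & f7 -> f36]. Adds f21, f20, f36.
Round 3: R3 [f36 & f1 -> f29]; R8 [f21 & f39 -> f8]; R16 [f21 -> f19]. Adds f29, f8, f19.
Round 4: R6 [f8 & f36 & f20 -> f2]. Adds f2.
Closure: {f1, f11, f13, f14, f15, f17, f19, f2, f20, f21, f22, f24, f27, f29, f34, f36, f39, f4, f5, f6, f7, f8, f9} — 23 facts.

23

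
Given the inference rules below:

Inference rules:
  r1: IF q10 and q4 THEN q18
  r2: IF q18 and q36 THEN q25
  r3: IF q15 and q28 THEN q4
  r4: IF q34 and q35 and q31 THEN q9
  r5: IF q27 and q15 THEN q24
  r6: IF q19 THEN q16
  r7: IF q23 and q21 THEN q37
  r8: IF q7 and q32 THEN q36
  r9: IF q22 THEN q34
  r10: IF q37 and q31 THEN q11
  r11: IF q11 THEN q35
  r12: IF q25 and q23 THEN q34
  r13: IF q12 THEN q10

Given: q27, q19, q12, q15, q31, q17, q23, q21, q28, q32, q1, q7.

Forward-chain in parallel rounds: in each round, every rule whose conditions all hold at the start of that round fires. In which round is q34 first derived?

4

Round 1: r3 [IF q15 and q28 THEN q4]; r5 [IF q27 and q15 THEN q24]; r6 [IF q19 THEN q16]; r7 [IF q23 and q21 THEN q37]; r8 [IF q7 and q32 THEN q36]; r13 [IF q12 THEN q10]. New: q4, q24, q16, q37, q36, q10.
Round 2: r1 [IF q10 and q4 THEN q18]; r10 [IF q37 and q31 THEN q11]. New: q18, q11.
Round 3: r2 [IF q18 and q36 THEN q25]; r11 [IF q11 THEN q35]. New: q25, q35.
Round 4: r12 [IF q25 and q23 THEN q34]. New: q34.
q34 first appears in round 4.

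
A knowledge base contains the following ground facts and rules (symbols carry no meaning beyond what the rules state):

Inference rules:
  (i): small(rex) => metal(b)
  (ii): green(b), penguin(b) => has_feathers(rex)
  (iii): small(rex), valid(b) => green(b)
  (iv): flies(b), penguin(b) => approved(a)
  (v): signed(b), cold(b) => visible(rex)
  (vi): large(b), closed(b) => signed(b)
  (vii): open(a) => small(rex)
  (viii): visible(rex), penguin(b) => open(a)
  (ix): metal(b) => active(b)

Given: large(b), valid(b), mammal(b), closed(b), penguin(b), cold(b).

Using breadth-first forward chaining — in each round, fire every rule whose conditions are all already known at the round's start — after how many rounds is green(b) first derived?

5

Round 1 — (vi), derive signed(b).
Round 2 — (v), derive visible(rex).
Round 3 — (viii), derive open(a).
Round 4 — (vii), derive small(rex).
Round 5 — (i), (iii), derive metal(b), green(b).
green(b) first appears in round 5.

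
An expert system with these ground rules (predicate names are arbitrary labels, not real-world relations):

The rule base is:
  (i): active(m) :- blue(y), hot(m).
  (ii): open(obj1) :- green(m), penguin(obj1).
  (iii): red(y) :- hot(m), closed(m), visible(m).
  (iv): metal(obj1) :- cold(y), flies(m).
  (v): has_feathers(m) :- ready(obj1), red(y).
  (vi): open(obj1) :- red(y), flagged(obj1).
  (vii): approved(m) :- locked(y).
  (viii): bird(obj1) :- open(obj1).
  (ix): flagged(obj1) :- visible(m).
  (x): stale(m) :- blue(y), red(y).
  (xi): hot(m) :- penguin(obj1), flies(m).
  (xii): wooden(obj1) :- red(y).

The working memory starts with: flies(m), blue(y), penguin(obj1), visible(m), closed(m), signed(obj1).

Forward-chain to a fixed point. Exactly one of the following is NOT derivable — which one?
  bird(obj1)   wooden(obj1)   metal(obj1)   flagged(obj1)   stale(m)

metal(obj1)

Round 1 — (ix), (xi), derive flagged(obj1), hot(m).
Round 2 — (i), (iii), derive active(m), red(y).
Round 3 — (vi), (x), (xii), derive open(obj1), stale(m), wooden(obj1).
Round 4 — (viii), derive bird(obj1).
Derived: wooden(obj1) (round 3), bird(obj1) (round 4), flagged(obj1) (round 1), stale(m) (round 3). metal(obj1) never appears in any round.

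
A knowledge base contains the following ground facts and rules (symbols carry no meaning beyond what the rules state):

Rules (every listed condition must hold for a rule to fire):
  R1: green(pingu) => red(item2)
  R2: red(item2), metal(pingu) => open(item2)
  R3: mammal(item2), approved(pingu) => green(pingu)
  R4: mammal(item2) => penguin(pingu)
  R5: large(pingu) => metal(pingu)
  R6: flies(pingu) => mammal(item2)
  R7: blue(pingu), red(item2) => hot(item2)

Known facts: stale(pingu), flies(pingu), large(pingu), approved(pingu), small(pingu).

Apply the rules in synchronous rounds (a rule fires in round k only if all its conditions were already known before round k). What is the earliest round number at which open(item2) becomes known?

4

Round 1: R5 [large(pingu) => metal(pingu)]; R6 [flies(pingu) => mammal(item2)]. New: metal(pingu), mammal(item2).
Round 2: R3 [mammal(item2), approved(pingu) => green(pingu)]; R4 [mammal(item2) => penguin(pingu)]. New: green(pingu), penguin(pingu).
Round 3: R1 [green(pingu) => red(item2)]. New: red(item2).
Round 4: R2 [red(item2), metal(pingu) => open(item2)]. New: open(item2).
open(item2) first appears in round 4.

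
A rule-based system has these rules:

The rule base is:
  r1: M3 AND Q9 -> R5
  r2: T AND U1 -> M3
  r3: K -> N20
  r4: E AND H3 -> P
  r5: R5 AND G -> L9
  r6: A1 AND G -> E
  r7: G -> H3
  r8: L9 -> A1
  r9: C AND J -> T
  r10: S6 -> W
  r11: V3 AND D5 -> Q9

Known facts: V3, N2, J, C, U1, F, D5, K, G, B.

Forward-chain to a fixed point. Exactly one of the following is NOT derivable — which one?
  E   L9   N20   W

W

Round 1: r3 [K -> N20]; r7 [G -> H3]; r9 [C AND J -> T]; r11 [V3 AND D5 -> Q9]. New: N20, H3, T, Q9.
Round 2: r2 [T AND U1 -> M3]. New: M3.
Round 3: r1 [M3 AND Q9 -> R5]. New: R5.
Round 4: r5 [R5 AND G -> L9]. New: L9.
Round 5: r8 [L9 -> A1]. New: A1.
Round 6: r6 [A1 AND G -> E]. New: E.
Round 7: r4 [E AND H3 -> P]. New: P.
Derived: L9 (round 4), E (round 6), N20 (round 1). W never appears in any round.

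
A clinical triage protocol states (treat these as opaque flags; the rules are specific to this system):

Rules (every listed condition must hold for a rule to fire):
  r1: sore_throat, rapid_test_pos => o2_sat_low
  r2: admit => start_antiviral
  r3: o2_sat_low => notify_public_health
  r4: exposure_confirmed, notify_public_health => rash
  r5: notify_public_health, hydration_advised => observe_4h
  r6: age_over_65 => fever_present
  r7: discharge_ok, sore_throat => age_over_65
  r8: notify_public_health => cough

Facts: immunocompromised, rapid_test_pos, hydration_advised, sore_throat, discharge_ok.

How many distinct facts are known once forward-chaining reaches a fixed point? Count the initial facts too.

Round 1 fires r1, r7, giving o2_sat_low, age_over_65.
Round 2 fires r3, r6, giving notify_public_health, fever_present.
Round 3 fires r5, r8, giving observe_4h, cough.
Closure: {age_over_65, cough, discharge_ok, fever_present, hydration_advised, immunocompromised, notify_public_health, o2_sat_low, observe_4h, rapid_test_pos, sore_throat} — 11 facts.

11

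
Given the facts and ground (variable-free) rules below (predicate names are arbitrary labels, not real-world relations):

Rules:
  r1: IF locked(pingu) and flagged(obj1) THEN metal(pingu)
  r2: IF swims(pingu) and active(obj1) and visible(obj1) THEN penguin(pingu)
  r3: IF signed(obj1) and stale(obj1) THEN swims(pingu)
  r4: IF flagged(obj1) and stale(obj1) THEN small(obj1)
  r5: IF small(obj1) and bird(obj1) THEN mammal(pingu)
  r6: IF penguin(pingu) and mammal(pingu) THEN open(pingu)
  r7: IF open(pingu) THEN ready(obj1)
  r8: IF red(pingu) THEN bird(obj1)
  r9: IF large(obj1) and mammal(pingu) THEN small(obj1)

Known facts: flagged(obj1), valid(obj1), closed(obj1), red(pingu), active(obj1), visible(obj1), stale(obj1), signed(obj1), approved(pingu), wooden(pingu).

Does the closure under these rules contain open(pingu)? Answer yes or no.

Round 1 — r3, r4, r8, derive swims(pingu), small(obj1), bird(obj1).
Round 2 — r2, r5, derive penguin(pingu), mammal(pingu).
Round 3 — r6, derive open(pingu).
Round 4 — r7, derive ready(obj1).
open(pingu) appears in round 3, so it is derivable.

yes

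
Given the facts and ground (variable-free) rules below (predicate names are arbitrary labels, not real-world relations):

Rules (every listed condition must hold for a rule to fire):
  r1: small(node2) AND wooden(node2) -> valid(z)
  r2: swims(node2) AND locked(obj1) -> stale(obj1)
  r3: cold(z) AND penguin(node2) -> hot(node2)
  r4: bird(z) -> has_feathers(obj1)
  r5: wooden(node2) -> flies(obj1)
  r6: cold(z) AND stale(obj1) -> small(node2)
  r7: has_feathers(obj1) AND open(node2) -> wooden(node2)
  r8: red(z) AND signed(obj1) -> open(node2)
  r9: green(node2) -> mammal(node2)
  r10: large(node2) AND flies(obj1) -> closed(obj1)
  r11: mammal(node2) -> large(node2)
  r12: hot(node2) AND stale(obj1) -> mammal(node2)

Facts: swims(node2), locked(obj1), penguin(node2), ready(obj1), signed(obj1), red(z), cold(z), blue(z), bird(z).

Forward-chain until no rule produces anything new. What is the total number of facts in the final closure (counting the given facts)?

Round 1: r2 [swims(node2) AND locked(obj1) -> stale(obj1)]; r3 [cold(z) AND penguin(node2) -> hot(node2)]; r4 [bird(z) -> has_feathers(obj1)]; r8 [red(z) AND signed(obj1) -> open(node2)]. Adds stale(obj1), hot(node2), has_feathers(obj1), open(node2).
Round 2: r6 [cold(z) AND stale(obj1) -> small(node2)]; r7 [has_feathers(obj1) AND open(node2) -> wooden(node2)]; r12 [hot(node2) AND stale(obj1) -> mammal(node2)]. Adds small(node2), wooden(node2), mammal(node2).
Round 3: r1 [small(node2) AND wooden(node2) -> valid(z)]; r5 [wooden(node2) -> flies(obj1)]; r11 [mammal(node2) -> large(node2)]. Adds valid(z), flies(obj1), large(node2).
Round 4: r10 [large(node2) AND flies(obj1) -> closed(obj1)]. Adds closed(obj1).
Closure: {bird(z), blue(z), closed(obj1), cold(z), flies(obj1), has_feathers(obj1), hot(node2), large(node2), locked(obj1), mammal(node2), open(node2), penguin(node2), ready(obj1), red(z), signed(obj1), small(node2), stale(obj1), swims(node2), valid(z), wooden(node2)} — 20 facts.

20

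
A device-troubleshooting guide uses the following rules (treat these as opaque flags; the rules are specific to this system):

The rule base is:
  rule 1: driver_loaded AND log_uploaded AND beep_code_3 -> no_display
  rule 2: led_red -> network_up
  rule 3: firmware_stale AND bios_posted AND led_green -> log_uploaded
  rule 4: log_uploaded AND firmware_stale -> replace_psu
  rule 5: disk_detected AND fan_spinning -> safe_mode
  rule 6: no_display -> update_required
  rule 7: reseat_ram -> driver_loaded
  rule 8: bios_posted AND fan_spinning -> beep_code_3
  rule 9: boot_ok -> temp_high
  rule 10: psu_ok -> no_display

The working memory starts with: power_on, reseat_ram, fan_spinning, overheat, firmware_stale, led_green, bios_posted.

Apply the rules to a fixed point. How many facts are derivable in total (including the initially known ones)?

Round 1 — rule 3, rule 7, rule 8, derive log_uploaded, driver_loaded, beep_code_3.
Round 2 — rule 1, rule 4, derive no_display, replace_psu.
Round 3 — rule 6, derive update_required.
Closure: {beep_code_3, bios_posted, driver_loaded, fan_spinning, firmware_stale, led_green, log_uploaded, no_display, overheat, power_on, replace_psu, reseat_ram, update_required} — 13 facts.

13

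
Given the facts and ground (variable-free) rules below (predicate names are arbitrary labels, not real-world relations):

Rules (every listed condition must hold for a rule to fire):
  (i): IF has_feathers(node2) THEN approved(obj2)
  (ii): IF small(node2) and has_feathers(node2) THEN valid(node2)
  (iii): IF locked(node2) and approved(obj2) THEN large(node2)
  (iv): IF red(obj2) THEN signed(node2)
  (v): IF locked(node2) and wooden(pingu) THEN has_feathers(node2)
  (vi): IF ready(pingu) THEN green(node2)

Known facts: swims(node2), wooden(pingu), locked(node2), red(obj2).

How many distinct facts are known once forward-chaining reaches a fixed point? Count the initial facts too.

Round 1 fires (iv), (v), giving signed(node2), has_feathers(node2).
Round 2 fires (i), giving approved(obj2).
Round 3 fires (iii), giving large(node2).
Closure: {approved(obj2), has_feathers(node2), large(node2), locked(node2), red(obj2), signed(node2), swims(node2), wooden(pingu)} — 8 facts.

8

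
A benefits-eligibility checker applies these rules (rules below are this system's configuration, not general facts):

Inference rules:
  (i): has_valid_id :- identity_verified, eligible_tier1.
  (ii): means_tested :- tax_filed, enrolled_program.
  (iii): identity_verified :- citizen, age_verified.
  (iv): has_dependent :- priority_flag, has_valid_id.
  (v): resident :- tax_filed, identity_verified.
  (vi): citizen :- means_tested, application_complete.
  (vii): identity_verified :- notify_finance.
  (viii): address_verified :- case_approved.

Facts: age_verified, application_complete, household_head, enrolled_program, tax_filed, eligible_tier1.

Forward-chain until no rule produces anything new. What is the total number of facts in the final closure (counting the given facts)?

11

Round 1: (ii) [means_tested :- tax_filed, enrolled_program.]. Adds means_tested.
Round 2: (vi) [citizen :- means_tested, application_complete.]. Adds citizen.
Round 3: (iii) [identity_verified :- citizen, age_verified.]. Adds identity_verified.
Round 4: (i) [has_valid_id :- identity_verified, eligible_tier1.]; (v) [resident :- tax_filed, identity_verified.]. Adds has_valid_id, resident.
Closure: {age_verified, application_complete, citizen, eligible_tier1, enrolled_program, has_valid_id, household_head, identity_verified, means_tested, resident, tax_filed} — 11 facts.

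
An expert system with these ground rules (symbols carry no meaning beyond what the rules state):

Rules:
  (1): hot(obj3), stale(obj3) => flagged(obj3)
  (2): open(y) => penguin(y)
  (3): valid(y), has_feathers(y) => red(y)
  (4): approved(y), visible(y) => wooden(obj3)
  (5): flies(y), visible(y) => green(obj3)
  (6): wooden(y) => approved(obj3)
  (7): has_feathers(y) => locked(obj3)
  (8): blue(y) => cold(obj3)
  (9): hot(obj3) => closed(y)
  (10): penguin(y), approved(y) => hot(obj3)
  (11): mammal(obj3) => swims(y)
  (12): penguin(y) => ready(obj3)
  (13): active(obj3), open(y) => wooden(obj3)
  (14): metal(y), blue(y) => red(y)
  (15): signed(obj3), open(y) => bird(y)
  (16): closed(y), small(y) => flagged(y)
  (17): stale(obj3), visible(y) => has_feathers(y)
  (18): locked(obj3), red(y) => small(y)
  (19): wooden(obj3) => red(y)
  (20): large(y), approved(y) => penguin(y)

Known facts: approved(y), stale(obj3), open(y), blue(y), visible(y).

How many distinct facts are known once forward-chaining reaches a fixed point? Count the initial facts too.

17

Round 1 — (2), (4), (8), (17), derive penguin(y), wooden(obj3), cold(obj3), has_feathers(y).
Round 2 — (7), (10), (12), (19), derive locked(obj3), hot(obj3), ready(obj3), red(y).
Round 3 — (1), (9), (18), derive flagged(obj3), closed(y), small(y).
Round 4 — (16), derive flagged(y).
Closure: {approved(y), blue(y), closed(y), cold(obj3), flagged(obj3), flagged(y), has_feathers(y), hot(obj3), locked(obj3), open(y), penguin(y), ready(obj3), red(y), small(y), stale(obj3), visible(y), wooden(obj3)} — 17 facts.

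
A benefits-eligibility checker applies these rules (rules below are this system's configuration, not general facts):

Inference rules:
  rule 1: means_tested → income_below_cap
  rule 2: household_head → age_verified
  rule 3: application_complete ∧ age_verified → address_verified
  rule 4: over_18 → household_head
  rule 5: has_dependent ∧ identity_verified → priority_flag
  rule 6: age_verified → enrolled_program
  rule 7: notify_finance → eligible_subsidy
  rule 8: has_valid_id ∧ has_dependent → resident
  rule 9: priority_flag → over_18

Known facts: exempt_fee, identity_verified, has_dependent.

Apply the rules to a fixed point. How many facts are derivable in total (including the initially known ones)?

[1] rule 5 [has_dependent ∧ identity_verified → priority_flag]. ⇒ new: priority_flag.
[2] rule 9 [priority_flag → over_18]. ⇒ new: over_18.
[3] rule 4 [over_18 → household_head]. ⇒ new: household_head.
[4] rule 2 [household_head → age_verified]. ⇒ new: age_verified.
[5] rule 6 [age_verified → enrolled_program]. ⇒ new: enrolled_program.
Closure: {age_verified, enrolled_program, exempt_fee, has_dependent, household_head, identity_verified, over_18, priority_flag} — 8 facts.

8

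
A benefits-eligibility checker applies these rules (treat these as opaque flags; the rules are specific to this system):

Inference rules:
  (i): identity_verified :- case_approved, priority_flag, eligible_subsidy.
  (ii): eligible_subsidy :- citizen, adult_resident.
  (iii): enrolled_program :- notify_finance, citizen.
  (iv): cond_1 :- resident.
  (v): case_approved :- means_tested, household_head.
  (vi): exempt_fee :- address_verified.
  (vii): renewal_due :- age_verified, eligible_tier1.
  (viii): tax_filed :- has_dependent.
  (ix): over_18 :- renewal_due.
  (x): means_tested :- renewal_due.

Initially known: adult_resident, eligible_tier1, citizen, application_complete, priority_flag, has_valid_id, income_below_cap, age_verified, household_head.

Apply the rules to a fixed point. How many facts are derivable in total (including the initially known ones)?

15

Round 1 fires (ii), (vii), giving eligible_subsidy, renewal_due.
Round 2 fires (ix), (x), giving over_18, means_tested.
Round 3 fires (v), giving case_approved.
Round 4 fires (i), giving identity_verified.
Closure: {adult_resident, age_verified, application_complete, case_approved, citizen, eligible_subsidy, eligible_tier1, has_valid_id, household_head, identity_verified, income_below_cap, means_tested, over_18, priority_flag, renewal_due} — 15 facts.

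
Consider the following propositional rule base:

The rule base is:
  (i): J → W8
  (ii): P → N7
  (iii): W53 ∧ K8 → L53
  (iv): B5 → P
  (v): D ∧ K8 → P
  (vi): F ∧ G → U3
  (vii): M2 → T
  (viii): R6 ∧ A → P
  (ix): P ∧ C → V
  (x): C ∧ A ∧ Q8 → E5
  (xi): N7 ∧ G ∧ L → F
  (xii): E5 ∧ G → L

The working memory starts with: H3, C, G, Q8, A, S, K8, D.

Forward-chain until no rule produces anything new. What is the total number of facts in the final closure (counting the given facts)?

Round 1: (v) [D ∧ K8 → P]; (x) [C ∧ A ∧ Q8 → E5]. New: P, E5.
Round 2: (ii) [P → N7]; (ix) [P ∧ C → V]; (xii) [E5 ∧ G → L]. New: N7, V, L.
Round 3: (xi) [N7 ∧ G ∧ L → F]. New: F.
Round 4: (vi) [F ∧ G → U3]. New: U3.
Closure: {A, C, D, E5, F, G, H3, K8, L, N7, P, Q8, S, U3, V} — 15 facts.

15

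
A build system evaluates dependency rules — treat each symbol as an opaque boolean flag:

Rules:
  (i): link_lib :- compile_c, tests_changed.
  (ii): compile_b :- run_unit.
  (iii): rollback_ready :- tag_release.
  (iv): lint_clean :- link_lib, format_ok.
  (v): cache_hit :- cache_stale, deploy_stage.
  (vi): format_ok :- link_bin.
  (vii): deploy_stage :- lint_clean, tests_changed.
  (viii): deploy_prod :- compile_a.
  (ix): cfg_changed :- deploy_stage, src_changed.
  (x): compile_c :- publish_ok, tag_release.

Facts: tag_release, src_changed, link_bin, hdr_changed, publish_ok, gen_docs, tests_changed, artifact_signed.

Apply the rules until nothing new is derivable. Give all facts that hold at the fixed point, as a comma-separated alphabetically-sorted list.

artifact_signed, cfg_changed, compile_c, deploy_stage, format_ok, gen_docs, hdr_changed, link_bin, link_lib, lint_clean, publish_ok, rollback_ready, src_changed, tag_release, tests_changed

Round 1: (iii) [rollback_ready :- tag_release.]; (vi) [format_ok :- link_bin.]; (x) [compile_c :- publish_ok, tag_release.]. Adds rollback_ready, format_ok, compile_c.
Round 2: (i) [link_lib :- compile_c, tests_changed.]. Adds link_lib.
Round 3: (iv) [lint_clean :- link_lib, format_ok.]. Adds lint_clean.
Round 4: (vii) [deploy_stage :- lint_clean, tests_changed.]. Adds deploy_stage.
Round 5: (ix) [cfg_changed :- deploy_stage, src_changed.]. Adds cfg_changed.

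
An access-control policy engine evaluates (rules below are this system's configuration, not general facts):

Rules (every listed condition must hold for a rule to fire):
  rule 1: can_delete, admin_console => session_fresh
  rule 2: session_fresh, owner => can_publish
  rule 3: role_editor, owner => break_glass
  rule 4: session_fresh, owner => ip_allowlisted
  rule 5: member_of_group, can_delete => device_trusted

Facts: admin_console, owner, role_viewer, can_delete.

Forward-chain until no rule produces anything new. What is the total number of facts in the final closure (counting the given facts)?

7

Round 1: rule 1 [can_delete, admin_console => session_fresh]. Adds session_fresh.
Round 2: rule 2 [session_fresh, owner => can_publish]; rule 4 [session_fresh, owner => ip_allowlisted]. Adds can_publish, ip_allowlisted.
Closure: {admin_console, can_delete, can_publish, ip_allowlisted, owner, role_viewer, session_fresh} — 7 facts.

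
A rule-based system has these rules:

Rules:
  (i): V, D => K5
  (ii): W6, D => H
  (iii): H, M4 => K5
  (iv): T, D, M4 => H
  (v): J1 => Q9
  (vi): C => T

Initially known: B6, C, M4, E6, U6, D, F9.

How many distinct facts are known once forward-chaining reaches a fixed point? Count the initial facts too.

Round 1 fires (vi), giving T.
Round 2 fires (iv), giving H.
Round 3 fires (iii), giving K5.
Closure: {B6, C, D, E6, F9, H, K5, M4, T, U6} — 10 facts.

10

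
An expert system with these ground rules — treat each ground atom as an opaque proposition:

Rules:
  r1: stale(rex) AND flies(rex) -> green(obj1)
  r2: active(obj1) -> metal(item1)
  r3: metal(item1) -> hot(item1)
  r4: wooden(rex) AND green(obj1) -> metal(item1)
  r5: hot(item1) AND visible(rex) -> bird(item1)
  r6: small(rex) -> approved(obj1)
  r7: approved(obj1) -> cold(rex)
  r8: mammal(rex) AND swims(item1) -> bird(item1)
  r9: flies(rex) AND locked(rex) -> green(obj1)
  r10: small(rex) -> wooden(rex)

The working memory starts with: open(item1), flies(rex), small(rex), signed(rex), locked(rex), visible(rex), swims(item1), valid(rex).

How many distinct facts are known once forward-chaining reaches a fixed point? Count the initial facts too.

15

Round 1 — r6, r9, r10, derive approved(obj1), green(obj1), wooden(rex).
Round 2 — r4, r7, derive metal(item1), cold(rex).
Round 3 — r3, derive hot(item1).
Round 4 — r5, derive bird(item1).
Closure: {approved(obj1), bird(item1), cold(rex), flies(rex), green(obj1), hot(item1), locked(rex), metal(item1), open(item1), signed(rex), small(rex), swims(item1), valid(rex), visible(rex), wooden(rex)} — 15 facts.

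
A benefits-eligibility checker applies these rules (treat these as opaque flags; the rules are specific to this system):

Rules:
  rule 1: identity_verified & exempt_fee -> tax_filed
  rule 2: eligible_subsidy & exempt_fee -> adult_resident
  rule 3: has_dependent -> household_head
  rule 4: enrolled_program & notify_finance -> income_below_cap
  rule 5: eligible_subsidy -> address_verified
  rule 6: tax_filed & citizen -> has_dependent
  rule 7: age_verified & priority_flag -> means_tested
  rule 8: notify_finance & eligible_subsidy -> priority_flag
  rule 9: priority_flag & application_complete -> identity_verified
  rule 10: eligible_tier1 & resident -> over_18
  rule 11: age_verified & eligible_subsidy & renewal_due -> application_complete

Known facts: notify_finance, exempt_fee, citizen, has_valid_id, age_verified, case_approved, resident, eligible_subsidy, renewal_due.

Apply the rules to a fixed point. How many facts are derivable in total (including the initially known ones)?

18

Round 1 — rule 2, rule 5, rule 8, rule 11, derive adult_resident, address_verified, priority_flag, application_complete.
Round 2 — rule 7, rule 9, derive means_tested, identity_verified.
Round 3 — rule 1, derive tax_filed.
Round 4 — rule 6, derive has_dependent.
Round 5 — rule 3, derive household_head.
Closure: {address_verified, adult_resident, age_verified, application_complete, case_approved, citizen, eligible_subsidy, exempt_fee, has_dependent, has_valid_id, household_head, identity_verified, means_tested, notify_finance, priority_flag, renewal_due, resident, tax_filed} — 18 facts.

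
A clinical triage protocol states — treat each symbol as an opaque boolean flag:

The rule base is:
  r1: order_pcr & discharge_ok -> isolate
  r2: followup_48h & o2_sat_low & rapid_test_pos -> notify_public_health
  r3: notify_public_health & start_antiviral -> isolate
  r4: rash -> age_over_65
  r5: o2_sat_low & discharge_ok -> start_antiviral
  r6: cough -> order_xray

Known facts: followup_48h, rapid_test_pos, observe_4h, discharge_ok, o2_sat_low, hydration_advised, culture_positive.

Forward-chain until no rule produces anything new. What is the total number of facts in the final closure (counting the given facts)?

10

Round 1: r2 [followup_48h & o2_sat_low & rapid_test_pos -> notify_public_health]; r5 [o2_sat_low & discharge_ok -> start_antiviral]. Adds notify_public_health, start_antiviral.
Round 2: r3 [notify_public_health & start_antiviral -> isolate]. Adds isolate.
Closure: {culture_positive, discharge_ok, followup_48h, hydration_advised, isolate, notify_public_health, o2_sat_low, observe_4h, rapid_test_pos, start_antiviral} — 10 facts.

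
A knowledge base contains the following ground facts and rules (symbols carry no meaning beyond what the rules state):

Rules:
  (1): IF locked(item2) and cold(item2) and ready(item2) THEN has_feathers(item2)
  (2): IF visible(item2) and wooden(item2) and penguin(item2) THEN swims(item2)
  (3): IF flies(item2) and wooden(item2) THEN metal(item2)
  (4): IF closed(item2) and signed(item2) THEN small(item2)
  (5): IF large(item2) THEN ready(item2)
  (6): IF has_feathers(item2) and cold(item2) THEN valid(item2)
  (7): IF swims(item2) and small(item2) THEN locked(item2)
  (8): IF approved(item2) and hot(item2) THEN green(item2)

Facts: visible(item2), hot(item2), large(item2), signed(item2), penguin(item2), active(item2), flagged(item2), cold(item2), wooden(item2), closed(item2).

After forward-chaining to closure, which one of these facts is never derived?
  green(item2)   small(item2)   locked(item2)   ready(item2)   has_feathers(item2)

green(item2)

Round 1 — (2), (4), (5), derive swims(item2), small(item2), ready(item2).
Round 2 — (7), derive locked(item2).
Round 3 — (1), derive has_feathers(item2).
Round 4 — (6), derive valid(item2).
Derived: has_feathers(item2) (round 3), locked(item2) (round 2), small(item2) (round 1), ready(item2) (round 1). green(item2) never appears in any round.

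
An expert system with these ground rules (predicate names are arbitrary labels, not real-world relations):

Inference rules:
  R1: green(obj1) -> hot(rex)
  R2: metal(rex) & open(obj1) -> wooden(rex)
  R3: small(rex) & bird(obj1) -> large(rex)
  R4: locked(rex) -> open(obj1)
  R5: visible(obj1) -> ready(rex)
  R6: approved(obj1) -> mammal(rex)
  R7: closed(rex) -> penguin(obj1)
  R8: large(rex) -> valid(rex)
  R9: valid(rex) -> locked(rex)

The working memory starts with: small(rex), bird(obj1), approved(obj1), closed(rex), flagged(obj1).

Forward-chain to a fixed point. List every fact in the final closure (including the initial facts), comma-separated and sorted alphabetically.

approved(obj1), bird(obj1), closed(rex), flagged(obj1), large(rex), locked(rex), mammal(rex), open(obj1), penguin(obj1), small(rex), valid(rex)

[1] R3 [small(rex) & bird(obj1) -> large(rex)]; R6 [approved(obj1) -> mammal(rex)]; R7 [closed(rex) -> penguin(obj1)]. ⇒ new: large(rex), mammal(rex), penguin(obj1).
[2] R8 [large(rex) -> valid(rex)]. ⇒ new: valid(rex).
[3] R9 [valid(rex) -> locked(rex)]. ⇒ new: locked(rex).
[4] R4 [locked(rex) -> open(obj1)]. ⇒ new: open(obj1).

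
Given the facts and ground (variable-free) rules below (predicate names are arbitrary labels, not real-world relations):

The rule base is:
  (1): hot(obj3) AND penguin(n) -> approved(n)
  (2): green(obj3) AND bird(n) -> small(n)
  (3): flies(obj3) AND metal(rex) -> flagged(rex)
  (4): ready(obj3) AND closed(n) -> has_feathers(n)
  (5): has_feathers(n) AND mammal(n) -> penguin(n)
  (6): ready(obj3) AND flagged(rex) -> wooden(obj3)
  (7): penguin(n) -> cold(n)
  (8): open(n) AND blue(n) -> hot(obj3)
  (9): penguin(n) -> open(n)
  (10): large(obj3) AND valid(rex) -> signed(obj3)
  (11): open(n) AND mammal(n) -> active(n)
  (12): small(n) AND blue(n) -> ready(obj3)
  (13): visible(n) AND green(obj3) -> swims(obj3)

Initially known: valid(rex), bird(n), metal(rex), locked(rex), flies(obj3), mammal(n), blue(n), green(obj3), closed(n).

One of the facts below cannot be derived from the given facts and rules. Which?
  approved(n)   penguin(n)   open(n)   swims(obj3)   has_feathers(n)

swims(obj3)

Round 1: (2) [green(obj3) AND bird(n) -> small(n)]; (3) [flies(obj3) AND metal(rex) -> flagged(rex)]. New: small(n), flagged(rex).
Round 2: (12) [small(n) AND blue(n) -> ready(obj3)]. New: ready(obj3).
Round 3: (4) [ready(obj3) AND closed(n) -> has_feathers(n)]; (6) [ready(obj3) AND flagged(rex) -> wooden(obj3)]. New: has_feathers(n), wooden(obj3).
Round 4: (5) [has_feathers(n) AND mammal(n) -> penguin(n)]. New: penguin(n).
Round 5: (7) [penguin(n) -> cold(n)]; (9) [penguin(n) -> open(n)]. New: cold(n), open(n).
Round 6: (8) [open(n) AND blue(n) -> hot(obj3)]; (11) [open(n) AND mammal(n) -> active(n)]. New: hot(obj3), active(n).
Round 7: (1) [hot(obj3) AND penguin(n) -> approved(n)]. New: approved(n).
Derived: penguin(n) (round 4), has_feathers(n) (round 3), approved(n) (round 7), open(n) (round 5). swims(obj3) never appears in any round.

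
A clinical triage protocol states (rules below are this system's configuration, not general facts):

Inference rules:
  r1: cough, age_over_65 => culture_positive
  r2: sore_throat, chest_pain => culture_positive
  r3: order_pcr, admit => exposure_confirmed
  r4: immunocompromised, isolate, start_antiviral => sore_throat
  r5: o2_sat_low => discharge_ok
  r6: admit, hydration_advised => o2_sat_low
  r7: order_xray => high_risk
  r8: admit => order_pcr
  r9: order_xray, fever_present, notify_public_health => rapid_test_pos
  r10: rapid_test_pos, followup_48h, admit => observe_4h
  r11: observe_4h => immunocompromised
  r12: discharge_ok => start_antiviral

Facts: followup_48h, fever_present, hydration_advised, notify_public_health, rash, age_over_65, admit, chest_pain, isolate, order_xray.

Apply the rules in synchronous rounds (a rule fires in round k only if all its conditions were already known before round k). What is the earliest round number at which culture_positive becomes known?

5

Round 1 fires r6, r7, r8, r9, giving o2_sat_low, high_risk, order_pcr, rapid_test_pos.
Round 2 fires r3, r5, r10, giving exposure_confirmed, discharge_ok, observe_4h.
Round 3 fires r11, r12, giving immunocompromised, start_antiviral.
Round 4 fires r4, giving sore_throat.
Round 5 fires r2, giving culture_positive.
culture_positive first appears in round 5.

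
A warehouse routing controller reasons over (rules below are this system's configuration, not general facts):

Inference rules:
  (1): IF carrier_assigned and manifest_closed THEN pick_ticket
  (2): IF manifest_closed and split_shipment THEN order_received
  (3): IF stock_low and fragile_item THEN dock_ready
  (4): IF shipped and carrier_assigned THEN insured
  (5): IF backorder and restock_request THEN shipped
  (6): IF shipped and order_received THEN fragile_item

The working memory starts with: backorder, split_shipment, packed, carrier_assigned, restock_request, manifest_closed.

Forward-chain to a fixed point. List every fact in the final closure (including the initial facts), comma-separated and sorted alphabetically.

backorder, carrier_assigned, fragile_item, insured, manifest_closed, order_received, packed, pick_ticket, restock_request, shipped, split_shipment

Round 1: (1) [IF carrier_assigned and manifest_closed THEN pick_ticket]; (2) [IF manifest_closed and split_shipment THEN order_received]; (5) [IF backorder and restock_request THEN shipped]. New: pick_ticket, order_received, shipped.
Round 2: (4) [IF shipped and carrier_assigned THEN insured]; (6) [IF shipped and order_received THEN fragile_item]. New: insured, fragile_item.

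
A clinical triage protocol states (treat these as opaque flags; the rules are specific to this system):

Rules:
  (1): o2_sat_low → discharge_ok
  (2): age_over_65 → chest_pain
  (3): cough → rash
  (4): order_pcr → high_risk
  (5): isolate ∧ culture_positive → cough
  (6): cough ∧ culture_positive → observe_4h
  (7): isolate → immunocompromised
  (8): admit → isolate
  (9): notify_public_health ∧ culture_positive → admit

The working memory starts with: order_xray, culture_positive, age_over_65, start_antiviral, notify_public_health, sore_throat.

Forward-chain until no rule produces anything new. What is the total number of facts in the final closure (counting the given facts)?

[1] (2) [age_over_65 → chest_pain]; (9) [notify_public_health ∧ culture_positive → admit]. ⇒ new: chest_pain, admit.
[2] (8) [admit → isolate]. ⇒ new: isolate.
[3] (5) [isolate ∧ culture_positive → cough]; (7) [isolate → immunocompromised]. ⇒ new: cough, immunocompromised.
[4] (3) [cough → rash]; (6) [cough ∧ culture_positive → observe_4h]. ⇒ new: rash, observe_4h.
Closure: {admit, age_over_65, chest_pain, cough, culture_positive, immunocompromised, isolate, notify_public_health, observe_4h, order_xray, rash, sore_throat, start_antiviral} — 13 facts.

13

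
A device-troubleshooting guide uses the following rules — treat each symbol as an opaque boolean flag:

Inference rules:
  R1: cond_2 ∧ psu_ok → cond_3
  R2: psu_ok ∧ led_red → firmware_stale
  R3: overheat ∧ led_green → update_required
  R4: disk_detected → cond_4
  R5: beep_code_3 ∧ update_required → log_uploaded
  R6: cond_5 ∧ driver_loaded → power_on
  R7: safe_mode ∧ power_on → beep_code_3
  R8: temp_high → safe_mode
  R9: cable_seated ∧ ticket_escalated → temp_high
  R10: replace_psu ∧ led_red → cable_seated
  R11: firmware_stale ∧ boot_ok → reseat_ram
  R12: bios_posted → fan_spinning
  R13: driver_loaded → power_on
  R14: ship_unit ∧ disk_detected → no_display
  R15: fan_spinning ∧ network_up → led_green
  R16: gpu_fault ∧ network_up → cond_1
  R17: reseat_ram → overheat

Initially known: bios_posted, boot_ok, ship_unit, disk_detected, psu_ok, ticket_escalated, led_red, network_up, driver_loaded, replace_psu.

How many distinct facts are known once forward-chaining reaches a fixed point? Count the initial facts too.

Round 1 — R2, R4, R10, R12, R13, R14, derive firmware_stale, cond_4, cable_seated, fan_spinning, power_on, no_display.
Round 2 — R9, R11, R15, derive temp_high, reseat_ram, led_green.
Round 3 — R8, R17, derive safe_mode, overheat.
Round 4 — R3, R7, derive update_required, beep_code_3.
Round 5 — R5, derive log_uploaded.
Closure: {beep_code_3, bios_posted, boot_ok, cable_seated, cond_4, disk_detected, driver_loaded, fan_spinning, firmware_stale, led_green, led_red, log_uploaded, network_up, no_display, overheat, power_on, psu_ok, replace_psu, reseat_ram, safe_mode, ship_unit, temp_high, ticket_escalated, update_required} — 24 facts.

24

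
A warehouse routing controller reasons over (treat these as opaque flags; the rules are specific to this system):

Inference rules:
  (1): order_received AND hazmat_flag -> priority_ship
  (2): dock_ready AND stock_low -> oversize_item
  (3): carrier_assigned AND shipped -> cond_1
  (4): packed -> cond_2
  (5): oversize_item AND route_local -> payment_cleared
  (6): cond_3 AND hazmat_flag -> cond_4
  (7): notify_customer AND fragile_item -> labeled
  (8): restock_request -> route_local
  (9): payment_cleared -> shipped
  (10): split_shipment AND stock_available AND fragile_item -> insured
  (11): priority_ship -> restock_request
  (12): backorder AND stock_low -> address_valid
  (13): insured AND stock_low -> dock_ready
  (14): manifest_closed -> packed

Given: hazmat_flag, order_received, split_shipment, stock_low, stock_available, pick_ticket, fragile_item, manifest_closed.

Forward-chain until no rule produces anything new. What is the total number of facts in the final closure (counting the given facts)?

18

Round 1: (1) [order_received AND hazmat_flag -> priority_ship]; (10) [split_shipment AND stock_available AND fragile_item -> insured]; (14) [manifest_closed -> packed]. New: priority_ship, insured, packed.
Round 2: (4) [packed -> cond_2]; (11) [priority_ship -> restock_request]; (13) [insured AND stock_low -> dock_ready]. New: cond_2, restock_request, dock_ready.
Round 3: (2) [dock_ready AND stock_low -> oversize_item]; (8) [restock_request -> route_local]. New: oversize_item, route_local.
Round 4: (5) [oversize_item AND route_local -> payment_cleared]. New: payment_cleared.
Round 5: (9) [payment_cleared -> shipped]. New: shipped.
Closure: {cond_2, dock_ready, fragile_item, hazmat_flag, insured, manifest_closed, order_received, oversize_item, packed, payment_cleared, pick_ticket, priority_ship, restock_request, route_local, shipped, split_shipment, stock_available, stock_low} — 18 facts.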